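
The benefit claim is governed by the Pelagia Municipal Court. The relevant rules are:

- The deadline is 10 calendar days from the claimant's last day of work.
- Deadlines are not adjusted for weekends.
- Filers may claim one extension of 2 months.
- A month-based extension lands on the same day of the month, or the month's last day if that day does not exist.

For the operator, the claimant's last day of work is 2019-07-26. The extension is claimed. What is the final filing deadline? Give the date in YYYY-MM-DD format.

2019-10-05

10 calendar days after 2019-07-26 is 2019-08-05.
2019-08-05 falls on a Monday. The rules make no weekend/holiday allowance, so it remains 2019-08-05.
The 2 months extension carries 2019-08-05 to 2019-10-05.
No adjustment is made for weekends or holidays, so 2019-10-05 stands.
Final deadline: 2019-10-05.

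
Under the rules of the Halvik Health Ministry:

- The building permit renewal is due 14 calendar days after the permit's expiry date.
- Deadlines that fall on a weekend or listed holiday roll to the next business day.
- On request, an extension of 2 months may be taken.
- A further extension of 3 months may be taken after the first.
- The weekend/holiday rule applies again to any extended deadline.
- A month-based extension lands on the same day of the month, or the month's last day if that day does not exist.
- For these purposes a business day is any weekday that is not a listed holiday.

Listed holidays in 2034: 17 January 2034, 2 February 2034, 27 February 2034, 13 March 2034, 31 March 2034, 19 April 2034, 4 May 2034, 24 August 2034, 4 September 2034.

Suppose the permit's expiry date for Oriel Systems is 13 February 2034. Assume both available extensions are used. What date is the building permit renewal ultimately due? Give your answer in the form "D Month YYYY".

28 July 2034

From 13 February 2034, 14 calendar days later is 27 February 2034.
27 February 2034 falls on a listed holiday. Rolling to the next business day gives 28 February 2034, a Tuesday.
Add 2 months to 28 February 2034: 28 April 2034.
28 April 2034 is a Friday and not a listed holiday, so it stands.
Add 3 months to 28 April 2034: 28 July 2034.
28 July 2034 is a Friday and not a listed holiday, so it stands.
Deadline: 28 July 2034.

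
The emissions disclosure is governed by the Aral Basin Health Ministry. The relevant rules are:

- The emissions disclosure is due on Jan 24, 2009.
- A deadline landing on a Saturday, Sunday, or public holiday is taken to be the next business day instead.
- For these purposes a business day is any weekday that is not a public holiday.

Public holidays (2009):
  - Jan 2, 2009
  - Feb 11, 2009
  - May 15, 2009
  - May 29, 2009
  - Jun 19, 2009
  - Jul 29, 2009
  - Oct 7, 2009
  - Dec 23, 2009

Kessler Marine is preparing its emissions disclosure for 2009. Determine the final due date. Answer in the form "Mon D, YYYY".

The statutory due date is Jan 24, 2009.
Jan 24, 2009 is a Saturday, so it moves to the next business day, Jan 26, 2009 (Monday).
Final deadline: Jan 26, 2009.

Jan 26, 2009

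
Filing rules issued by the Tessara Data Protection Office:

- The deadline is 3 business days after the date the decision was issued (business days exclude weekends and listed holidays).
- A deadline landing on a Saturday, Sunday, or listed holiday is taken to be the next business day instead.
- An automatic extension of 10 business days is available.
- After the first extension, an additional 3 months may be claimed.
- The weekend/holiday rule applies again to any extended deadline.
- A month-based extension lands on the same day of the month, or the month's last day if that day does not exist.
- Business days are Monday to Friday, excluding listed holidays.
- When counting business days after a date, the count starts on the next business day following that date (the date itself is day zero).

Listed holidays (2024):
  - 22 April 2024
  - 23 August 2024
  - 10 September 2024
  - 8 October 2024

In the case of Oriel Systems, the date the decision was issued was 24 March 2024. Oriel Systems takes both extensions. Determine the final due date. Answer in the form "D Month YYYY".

Starting the day after 24 March 2024 and counting 3 business days lands on 27 March 2024.
Since 27 March 2024 is a Wednesday and not a holiday, the date is unchanged.
Applying the 10-business-day extension: 10 business days after 27 March 2024 is 10 April 2024.
10 April 2024 (Wednesday) is already a business day.
Applying the 3 months extension: 3 months after 10 April 2024 is 10 July 2024.
10 July 2024 (Wednesday) is already a business day.
The final due date is 10 July 2024.

10 July 2024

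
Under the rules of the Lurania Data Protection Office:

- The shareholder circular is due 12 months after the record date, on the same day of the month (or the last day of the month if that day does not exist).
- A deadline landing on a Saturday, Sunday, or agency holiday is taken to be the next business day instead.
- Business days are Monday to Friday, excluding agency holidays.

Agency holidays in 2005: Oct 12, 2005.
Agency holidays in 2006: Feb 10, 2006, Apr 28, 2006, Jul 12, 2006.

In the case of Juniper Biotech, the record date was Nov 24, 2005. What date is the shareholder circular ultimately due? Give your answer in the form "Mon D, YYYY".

Nov 24, 2006

Moving 12 months forward from Nov 24, 2005 on the corresponding day gives Nov 24, 2006.
Nov 24, 2006 falls on a Friday, which is a business day, so no adjustment is needed.
Final deadline: Nov 24, 2006.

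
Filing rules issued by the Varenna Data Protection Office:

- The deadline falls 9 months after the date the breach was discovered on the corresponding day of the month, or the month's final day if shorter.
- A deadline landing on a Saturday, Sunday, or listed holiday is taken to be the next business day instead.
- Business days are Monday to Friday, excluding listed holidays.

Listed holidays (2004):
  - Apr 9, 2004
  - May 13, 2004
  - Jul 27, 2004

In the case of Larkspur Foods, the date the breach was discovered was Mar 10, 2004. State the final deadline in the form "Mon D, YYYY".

Dec 10, 2004

9 months from Mar 10, 2004 is Dec 10, 2004.
Dec 10, 2004 is a Friday and not a listed holiday, so it stands.
Deadline: Dec 10, 2004.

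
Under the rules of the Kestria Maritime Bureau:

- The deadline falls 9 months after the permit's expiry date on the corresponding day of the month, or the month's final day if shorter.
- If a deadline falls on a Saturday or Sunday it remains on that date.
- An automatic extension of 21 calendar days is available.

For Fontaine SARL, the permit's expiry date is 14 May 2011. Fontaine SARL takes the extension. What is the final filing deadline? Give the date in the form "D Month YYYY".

6 March 2012

9 months after 14 May 2011, on the same day of the month, is 14 February 2012.
14 February 2012 falls on a Tuesday. The rules make no weekend/holiday allowance, so it remains 14 February 2012.
The 21-calendar-day extension moves the deadline from 14 February 2012 to 6 March 2012.
6 March 2012 falls on a Tuesday. The rules make no weekend/holiday allowance, so it remains 6 March 2012.
The final due date is 6 March 2012.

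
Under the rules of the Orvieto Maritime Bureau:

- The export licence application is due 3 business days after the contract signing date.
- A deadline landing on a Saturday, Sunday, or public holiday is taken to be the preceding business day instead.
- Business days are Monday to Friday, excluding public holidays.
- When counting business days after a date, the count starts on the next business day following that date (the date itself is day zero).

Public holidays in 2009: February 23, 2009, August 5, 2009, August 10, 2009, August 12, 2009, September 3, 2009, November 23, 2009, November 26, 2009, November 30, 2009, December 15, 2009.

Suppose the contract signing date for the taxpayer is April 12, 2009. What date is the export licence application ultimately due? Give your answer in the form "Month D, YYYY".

3 business days after April 12, 2009, excluding weekends and holidays, is April 15, 2009.
April 15, 2009 (Wednesday) is already a business day.
The final due date is April 15, 2009.

April 15, 2009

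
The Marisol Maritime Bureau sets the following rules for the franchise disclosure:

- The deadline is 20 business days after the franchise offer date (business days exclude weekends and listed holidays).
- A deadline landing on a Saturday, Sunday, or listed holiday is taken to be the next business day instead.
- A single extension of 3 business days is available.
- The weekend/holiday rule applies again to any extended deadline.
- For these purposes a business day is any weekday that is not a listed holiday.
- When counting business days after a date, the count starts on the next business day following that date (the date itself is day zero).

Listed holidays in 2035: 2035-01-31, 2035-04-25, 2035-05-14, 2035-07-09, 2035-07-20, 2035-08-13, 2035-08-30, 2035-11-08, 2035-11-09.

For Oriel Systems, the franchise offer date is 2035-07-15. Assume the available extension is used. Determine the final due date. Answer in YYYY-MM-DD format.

Counting 20 business days after 2035-07-15 (skipping weekends and listed holidays) reaches 2035-08-14.
2035-08-14 falls on a Tuesday, which is a business day, so no adjustment is needed.
The 3-business-day extension runs from 2035-08-14 to 2035-08-17.
2035-08-17 is a Friday and not a listed holiday, so it stands.
So the filing is due 2035-08-17.

2035-08-17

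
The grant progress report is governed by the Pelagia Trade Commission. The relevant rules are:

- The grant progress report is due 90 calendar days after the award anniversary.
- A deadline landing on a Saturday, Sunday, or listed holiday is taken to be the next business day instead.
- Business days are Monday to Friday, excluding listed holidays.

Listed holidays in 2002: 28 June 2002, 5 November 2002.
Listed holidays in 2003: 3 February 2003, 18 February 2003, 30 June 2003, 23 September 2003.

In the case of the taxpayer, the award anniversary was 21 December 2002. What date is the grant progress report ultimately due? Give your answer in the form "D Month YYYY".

90 calendar days after 21 December 2002 is 21 March 2003.
21 March 2003 is a Friday and not a listed holiday, so it stands.
So the filing is due 21 March 2003.

21 March 2003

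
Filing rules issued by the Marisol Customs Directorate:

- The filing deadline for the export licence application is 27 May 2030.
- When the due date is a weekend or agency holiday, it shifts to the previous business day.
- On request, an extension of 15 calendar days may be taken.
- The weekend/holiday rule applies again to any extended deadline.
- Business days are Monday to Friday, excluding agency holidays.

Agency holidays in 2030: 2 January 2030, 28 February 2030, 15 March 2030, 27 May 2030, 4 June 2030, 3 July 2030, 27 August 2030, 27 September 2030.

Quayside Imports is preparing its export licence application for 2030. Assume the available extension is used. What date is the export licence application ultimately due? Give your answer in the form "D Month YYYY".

7 June 2030

Start from the fixed due date, 27 May 2030.
27 May 2030 is a listed holiday, so it moves to the preceding business day, 24 May 2030 (Friday).
The 15-calendar-day extension moves the deadline from 24 May 2030 to 8 June 2030.
8 June 2030 is a Saturday; the preceding business day is 7 June 2030 (Friday).
So the filing is due 7 June 2030.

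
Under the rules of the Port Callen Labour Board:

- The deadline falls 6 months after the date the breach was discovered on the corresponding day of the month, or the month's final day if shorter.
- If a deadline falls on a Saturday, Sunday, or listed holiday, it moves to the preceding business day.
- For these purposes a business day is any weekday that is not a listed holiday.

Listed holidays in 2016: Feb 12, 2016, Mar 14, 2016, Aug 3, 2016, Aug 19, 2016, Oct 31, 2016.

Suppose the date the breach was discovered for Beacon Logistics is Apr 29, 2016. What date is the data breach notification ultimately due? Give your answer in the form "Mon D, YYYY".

Oct 28, 2016

6 months after Apr 29, 2016, on the same day of the month, is Oct 29, 2016.
Oct 29, 2016 is a Saturday; the preceding business day is Oct 28, 2016 (Friday).
Final deadline: Oct 28, 2016.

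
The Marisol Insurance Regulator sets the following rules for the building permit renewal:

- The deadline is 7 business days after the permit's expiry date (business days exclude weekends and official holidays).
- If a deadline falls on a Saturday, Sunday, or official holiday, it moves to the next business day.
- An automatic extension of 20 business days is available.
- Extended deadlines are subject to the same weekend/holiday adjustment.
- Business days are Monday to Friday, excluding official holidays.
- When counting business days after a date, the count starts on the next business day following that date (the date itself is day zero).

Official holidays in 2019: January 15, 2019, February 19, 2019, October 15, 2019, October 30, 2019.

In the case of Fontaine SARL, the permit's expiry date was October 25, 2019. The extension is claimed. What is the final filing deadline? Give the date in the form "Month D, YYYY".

December 4, 2019

Starting the day after October 25, 2019 and counting 7 business days lands on November 6, 2019.
November 6, 2019 (Wednesday) is already a business day.
The 20-business-day extension runs from November 6, 2019 to December 4, 2019.
December 4, 2019 (Wednesday) is already a business day.
Final deadline: December 4, 2019.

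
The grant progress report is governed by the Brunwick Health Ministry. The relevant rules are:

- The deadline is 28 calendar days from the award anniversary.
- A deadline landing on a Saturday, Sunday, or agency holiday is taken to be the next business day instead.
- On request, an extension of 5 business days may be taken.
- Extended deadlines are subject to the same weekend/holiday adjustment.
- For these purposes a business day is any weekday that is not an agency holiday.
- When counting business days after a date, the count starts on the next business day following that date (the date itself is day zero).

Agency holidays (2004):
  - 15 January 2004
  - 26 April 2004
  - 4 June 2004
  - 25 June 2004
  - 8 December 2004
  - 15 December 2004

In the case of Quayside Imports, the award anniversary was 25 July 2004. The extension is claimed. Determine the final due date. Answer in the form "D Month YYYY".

28 calendar days after 25 July 2004 is 22 August 2004.
Because 22 August 2004 is a Sunday, the deadline becomes 23 August 2004 (Monday).
Applying the 5-business-day extension: 5 business days after 23 August 2004 is 30 August 2004.
30 August 2004 is a Monday and not a listed holiday, so it stands.
Final deadline: 30 August 2004.

30 August 2004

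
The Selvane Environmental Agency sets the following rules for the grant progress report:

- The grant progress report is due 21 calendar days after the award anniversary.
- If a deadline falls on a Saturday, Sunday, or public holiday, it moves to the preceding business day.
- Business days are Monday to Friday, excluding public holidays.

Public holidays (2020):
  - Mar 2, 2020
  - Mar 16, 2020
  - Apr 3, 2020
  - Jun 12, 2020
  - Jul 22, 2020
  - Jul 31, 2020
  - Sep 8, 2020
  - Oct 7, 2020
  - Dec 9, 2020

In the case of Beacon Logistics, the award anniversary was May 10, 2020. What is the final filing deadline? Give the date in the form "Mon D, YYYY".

Trigger date May 10, 2020 + 21 calendar days = May 31, 2020.
May 31, 2020 is a Sunday, so it moves to the preceding business day, May 29, 2020 (Friday).
Deadline: May 29, 2020.

May 29, 2020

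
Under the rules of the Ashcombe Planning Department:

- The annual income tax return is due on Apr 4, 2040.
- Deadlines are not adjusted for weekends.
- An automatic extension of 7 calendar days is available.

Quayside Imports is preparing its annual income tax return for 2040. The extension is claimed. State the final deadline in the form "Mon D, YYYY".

Apr 11, 2040

Start from the fixed due date, Apr 4, 2040.
No adjustment is made for weekends or holidays, so Apr 4, 2040 stands.
With the 7-day extension, Apr 4, 2040 becomes Apr 11, 2040.
Apr 11, 2040 is a Wednesday; no weekend or holiday adjustment applies.
Deadline: Apr 11, 2040.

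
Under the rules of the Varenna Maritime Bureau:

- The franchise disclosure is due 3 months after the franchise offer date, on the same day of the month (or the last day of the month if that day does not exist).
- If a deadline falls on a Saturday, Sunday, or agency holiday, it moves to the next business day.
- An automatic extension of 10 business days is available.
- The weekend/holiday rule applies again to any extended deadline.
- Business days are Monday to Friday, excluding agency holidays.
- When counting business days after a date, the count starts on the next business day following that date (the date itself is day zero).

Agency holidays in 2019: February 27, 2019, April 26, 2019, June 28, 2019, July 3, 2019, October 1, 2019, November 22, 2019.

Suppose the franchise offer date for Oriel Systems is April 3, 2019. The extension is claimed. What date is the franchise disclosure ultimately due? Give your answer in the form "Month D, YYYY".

3 months after April 3, 2019, on the same day of the month, is July 3, 2019.
July 3, 2019 falls on a listed holiday. Rolling to the next business day gives July 4, 2019, a Thursday.
The 10-business-day extension runs from July 4, 2019 to July 18, 2019.
July 18, 2019 (Thursday) is already a business day.
So the filing is due July 18, 2019.

July 18, 2019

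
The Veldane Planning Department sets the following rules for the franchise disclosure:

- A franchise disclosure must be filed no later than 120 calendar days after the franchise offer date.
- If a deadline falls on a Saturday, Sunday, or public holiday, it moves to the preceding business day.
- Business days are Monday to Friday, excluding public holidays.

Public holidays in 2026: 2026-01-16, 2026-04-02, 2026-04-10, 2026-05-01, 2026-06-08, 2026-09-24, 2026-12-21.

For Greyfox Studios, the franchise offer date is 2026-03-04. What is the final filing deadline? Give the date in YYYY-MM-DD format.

Adding 120 calendar days to 2026-03-04 gives 2026-07-02.
2026-07-02 (Thursday) is already a business day.
The final due date is 2026-07-02.

2026-07-02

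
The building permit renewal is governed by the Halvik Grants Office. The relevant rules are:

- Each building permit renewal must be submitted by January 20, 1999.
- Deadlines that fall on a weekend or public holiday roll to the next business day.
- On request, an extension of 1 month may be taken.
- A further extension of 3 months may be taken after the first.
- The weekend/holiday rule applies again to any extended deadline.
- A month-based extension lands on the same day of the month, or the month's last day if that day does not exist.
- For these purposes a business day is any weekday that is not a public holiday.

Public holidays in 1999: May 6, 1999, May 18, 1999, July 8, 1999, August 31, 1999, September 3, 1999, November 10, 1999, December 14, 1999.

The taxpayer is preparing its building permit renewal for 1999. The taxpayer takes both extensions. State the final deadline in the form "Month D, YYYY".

The statutory due date is January 20, 1999.
January 20, 1999 falls on a Wednesday, which is a business day, so no adjustment is needed.
The 1 month extension carries January 20, 1999 to February 20, 1999.
Because February 20, 1999 is a Saturday, the deadline becomes February 22, 1999 (Monday).
Add 3 months to February 22, 1999: May 22, 1999.
May 22, 1999 is a Saturday; the next business day is May 24, 1999 (Monday).
The final due date is May 24, 1999.

May 24, 1999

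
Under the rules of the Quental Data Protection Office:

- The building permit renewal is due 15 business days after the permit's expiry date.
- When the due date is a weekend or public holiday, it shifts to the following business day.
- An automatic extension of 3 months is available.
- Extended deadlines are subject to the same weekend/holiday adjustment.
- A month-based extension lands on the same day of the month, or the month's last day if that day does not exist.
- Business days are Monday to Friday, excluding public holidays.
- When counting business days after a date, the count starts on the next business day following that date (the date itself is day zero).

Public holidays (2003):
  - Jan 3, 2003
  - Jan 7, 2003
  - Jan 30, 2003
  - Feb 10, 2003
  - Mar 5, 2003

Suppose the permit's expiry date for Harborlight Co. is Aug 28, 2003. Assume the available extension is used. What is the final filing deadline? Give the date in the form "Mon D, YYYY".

Starting the day after Aug 28, 2003 and counting 15 business days lands on Sep 18, 2003.
Sep 18, 2003 is a Thursday and not a listed holiday, so it stands.
The 3 months extension carries Sep 18, 2003 to Dec 18, 2003.
Dec 18, 2003 (Thursday) is already a business day.
The final due date is Dec 18, 2003.

Dec 18, 2003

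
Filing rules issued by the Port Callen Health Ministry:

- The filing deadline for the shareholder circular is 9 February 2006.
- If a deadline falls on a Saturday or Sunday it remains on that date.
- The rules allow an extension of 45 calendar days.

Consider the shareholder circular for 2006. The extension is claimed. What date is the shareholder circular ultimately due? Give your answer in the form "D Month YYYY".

The stated deadline is 9 February 2006.
9 February 2006 is a Thursday; no weekend or holiday adjustment applies.
With the 45-day extension, 9 February 2006 becomes 26 March 2006.
No adjustment is made for weekends or holidays, so 26 March 2006 stands.
The final due date is 26 March 2006.

26 March 2006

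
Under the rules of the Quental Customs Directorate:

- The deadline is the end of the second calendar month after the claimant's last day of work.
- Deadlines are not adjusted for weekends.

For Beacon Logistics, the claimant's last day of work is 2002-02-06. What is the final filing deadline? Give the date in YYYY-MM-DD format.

2002-04-30

2 months after 2002-02-06 is April 2002; that month ends on 2002-04-30.
No adjustment is made for weekends or holidays, so 2002-04-30 stands.
The final due date is 2002-04-30.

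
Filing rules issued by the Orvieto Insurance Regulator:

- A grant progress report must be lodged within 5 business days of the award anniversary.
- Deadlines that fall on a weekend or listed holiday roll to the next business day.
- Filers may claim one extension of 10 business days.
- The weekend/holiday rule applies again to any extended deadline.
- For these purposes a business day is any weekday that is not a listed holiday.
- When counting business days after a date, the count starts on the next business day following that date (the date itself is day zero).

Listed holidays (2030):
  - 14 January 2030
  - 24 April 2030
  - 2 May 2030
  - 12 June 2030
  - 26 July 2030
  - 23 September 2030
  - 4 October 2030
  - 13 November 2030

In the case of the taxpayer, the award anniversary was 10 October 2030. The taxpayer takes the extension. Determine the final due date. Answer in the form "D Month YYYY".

5 business days after 10 October 2030, excluding weekends and holidays, is 17 October 2030.
17 October 2030 is a Thursday and not a listed holiday, so it stands.
Applying the 10-business-day extension: 10 business days after 17 October 2030 is 31 October 2030.
31 October 2030 (Thursday) is already a business day.
The final due date is 31 October 2030.

31 October 2030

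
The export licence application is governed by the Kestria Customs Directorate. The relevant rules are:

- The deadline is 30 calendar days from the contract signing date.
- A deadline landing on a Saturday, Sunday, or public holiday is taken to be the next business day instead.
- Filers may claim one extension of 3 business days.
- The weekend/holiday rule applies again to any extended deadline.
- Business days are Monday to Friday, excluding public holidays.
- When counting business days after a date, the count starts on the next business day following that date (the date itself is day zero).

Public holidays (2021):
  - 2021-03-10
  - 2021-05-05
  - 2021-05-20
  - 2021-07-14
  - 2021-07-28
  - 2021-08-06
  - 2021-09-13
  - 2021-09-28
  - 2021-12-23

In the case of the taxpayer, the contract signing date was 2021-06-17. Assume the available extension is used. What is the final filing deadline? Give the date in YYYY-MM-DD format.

30 calendar days after 2021-06-17 is 2021-07-17.
2021-07-17 falls on a Saturday. Rolling to the next business day gives 2021-07-19, a Monday.
Applying the 3-business-day extension: 3 business days after 2021-07-19 is 2021-07-22.
Since 2021-07-22 is a Thursday and not a holiday, the date is unchanged.
Final deadline: 2021-07-22.

2021-07-22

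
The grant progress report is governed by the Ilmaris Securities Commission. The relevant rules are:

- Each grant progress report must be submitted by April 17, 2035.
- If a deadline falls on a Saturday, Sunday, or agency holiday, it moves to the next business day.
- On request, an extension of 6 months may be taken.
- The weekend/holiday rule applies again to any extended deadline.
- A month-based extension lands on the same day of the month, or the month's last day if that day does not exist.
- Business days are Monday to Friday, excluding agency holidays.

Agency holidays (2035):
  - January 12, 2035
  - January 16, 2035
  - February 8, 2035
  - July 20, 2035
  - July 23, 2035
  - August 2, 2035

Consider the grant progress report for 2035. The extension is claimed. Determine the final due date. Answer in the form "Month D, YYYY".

The stated deadline is April 17, 2035.
April 17, 2035 falls on a Tuesday, which is a business day, so no adjustment is needed.
The 6 months extension carries April 17, 2035 to October 17, 2035.
Since October 17, 2035 is a Wednesday and not a holiday, the date is unchanged.
The final due date is October 17, 2035.

October 17, 2035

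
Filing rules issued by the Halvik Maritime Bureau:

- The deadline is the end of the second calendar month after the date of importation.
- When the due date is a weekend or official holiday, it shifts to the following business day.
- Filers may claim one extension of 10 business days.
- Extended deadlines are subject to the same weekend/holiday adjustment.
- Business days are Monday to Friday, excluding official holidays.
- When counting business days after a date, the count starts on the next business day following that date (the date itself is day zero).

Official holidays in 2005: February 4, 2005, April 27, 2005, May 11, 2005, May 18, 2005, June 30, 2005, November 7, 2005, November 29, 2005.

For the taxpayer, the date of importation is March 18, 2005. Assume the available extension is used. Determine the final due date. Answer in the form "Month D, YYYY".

2 months after March 18, 2005 falls in May 2005; the last day of that month is May 31, 2005.
May 31, 2005 (Tuesday) is already a business day.
Counting 10 further business days from May 31, 2005 reaches June 14, 2005.
Since June 14, 2005 is a Tuesday and not a holiday, the date is unchanged.
Deadline: June 14, 2005.

June 14, 2005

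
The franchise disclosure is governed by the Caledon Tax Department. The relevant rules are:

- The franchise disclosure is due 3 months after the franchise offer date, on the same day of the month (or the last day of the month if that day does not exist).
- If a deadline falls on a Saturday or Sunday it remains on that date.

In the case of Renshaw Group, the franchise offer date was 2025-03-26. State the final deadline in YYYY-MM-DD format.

Moving 3 months forward from 2025-03-26 on the corresponding day gives 2025-06-26.
2025-06-26 is a Thursday; no weekend or holiday adjustment applies.
Final deadline: 2025-06-26.

2025-06-26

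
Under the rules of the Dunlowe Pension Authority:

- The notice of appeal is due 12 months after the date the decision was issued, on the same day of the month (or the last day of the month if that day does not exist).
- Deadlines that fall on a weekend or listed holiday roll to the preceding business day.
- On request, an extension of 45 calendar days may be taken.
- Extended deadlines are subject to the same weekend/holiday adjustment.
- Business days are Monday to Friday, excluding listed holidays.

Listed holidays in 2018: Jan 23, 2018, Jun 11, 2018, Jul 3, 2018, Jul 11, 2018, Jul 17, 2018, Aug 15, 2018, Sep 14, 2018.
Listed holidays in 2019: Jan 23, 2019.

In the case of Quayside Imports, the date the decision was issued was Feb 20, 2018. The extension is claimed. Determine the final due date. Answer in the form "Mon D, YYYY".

12 months from Feb 20, 2018 is Feb 20, 2019.
Feb 20, 2019 (Wednesday) is already a business day.
The 45-calendar-day extension moves the deadline from Feb 20, 2019 to Apr 6, 2019.
Apr 6, 2019 is a Saturday, so it moves to the preceding business day, Apr 5, 2019 (Friday).
The final due date is Apr 5, 2019.

Apr 5, 2019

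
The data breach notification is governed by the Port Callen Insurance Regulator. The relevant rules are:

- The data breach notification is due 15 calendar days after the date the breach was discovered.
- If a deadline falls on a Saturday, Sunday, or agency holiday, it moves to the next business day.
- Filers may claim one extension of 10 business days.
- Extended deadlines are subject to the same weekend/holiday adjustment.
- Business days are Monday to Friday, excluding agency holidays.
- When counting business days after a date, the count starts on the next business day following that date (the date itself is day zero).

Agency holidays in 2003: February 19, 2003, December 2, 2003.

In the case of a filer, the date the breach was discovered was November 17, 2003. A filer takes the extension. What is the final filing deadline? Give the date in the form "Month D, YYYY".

December 17, 2003

15 calendar days after November 17, 2003 is December 2, 2003.
December 2, 2003 is a listed holiday, so it moves to the next business day, December 3, 2003 (Wednesday).
The 10-business-day extension runs from December 3, 2003 to December 17, 2003.
December 17, 2003 is a Wednesday and not a listed holiday, so it stands.
Final deadline: December 17, 2003.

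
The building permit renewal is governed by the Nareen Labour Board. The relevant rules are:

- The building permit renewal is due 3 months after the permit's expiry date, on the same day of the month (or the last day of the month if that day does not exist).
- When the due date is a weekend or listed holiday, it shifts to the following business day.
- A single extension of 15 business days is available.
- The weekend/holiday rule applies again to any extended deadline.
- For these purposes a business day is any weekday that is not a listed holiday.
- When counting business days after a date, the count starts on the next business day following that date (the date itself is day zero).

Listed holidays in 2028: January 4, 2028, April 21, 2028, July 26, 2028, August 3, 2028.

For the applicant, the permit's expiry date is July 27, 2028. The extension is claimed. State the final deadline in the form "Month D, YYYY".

3 months after July 27, 2028, on the same day of the month, is October 27, 2028.
October 27, 2028 falls on a Friday, which is a business day, so no adjustment is needed.
Applying the 15-business-day extension: 15 business days after October 27, 2028 is November 17, 2028.
November 17, 2028 is a Friday and not a listed holiday, so it stands.
The final due date is November 17, 2028.

November 17, 2028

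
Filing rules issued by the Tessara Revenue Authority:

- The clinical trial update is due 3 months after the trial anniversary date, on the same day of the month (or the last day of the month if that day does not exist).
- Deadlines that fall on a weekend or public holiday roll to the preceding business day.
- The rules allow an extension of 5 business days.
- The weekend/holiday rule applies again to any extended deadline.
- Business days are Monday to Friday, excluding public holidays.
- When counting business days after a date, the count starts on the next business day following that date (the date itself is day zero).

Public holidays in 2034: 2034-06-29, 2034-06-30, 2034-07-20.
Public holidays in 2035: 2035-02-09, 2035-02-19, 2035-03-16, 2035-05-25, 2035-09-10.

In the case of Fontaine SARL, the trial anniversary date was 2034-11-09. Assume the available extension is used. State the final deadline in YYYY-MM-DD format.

2035-02-16

Moving 3 months forward from 2034-11-09 on the corresponding day gives 2035-02-09.
2035-02-09 falls on a listed holiday. Rolling to the preceding business day gives 2035-02-08, a Thursday.
Applying the 5-business-day extension: 5 business days after 2035-02-08 is 2035-02-16.
2035-02-16 (Friday) is already a business day.
Final deadline: 2035-02-16.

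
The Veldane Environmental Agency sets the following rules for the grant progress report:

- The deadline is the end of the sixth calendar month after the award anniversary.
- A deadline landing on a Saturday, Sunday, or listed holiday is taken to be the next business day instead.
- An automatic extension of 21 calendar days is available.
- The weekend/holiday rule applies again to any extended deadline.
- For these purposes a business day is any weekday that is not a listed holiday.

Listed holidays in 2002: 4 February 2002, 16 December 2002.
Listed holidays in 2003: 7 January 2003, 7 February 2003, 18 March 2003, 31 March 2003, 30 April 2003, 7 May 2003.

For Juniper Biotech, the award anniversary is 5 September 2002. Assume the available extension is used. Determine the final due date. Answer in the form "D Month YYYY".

The sixth month after 5 September 2002 is March 2003, whose last day is 31 March 2003.
Because 31 March 2003 is a listed holiday, the deadline becomes 1 April 2003 (Tuesday).
Applying the 21-calendar-day extension: 1 April 2003 + 21 days = 22 April 2003.
22 April 2003 falls on a Tuesday, which is a business day, so no adjustment is needed.
The final due date is 22 April 2003.

22 April 2003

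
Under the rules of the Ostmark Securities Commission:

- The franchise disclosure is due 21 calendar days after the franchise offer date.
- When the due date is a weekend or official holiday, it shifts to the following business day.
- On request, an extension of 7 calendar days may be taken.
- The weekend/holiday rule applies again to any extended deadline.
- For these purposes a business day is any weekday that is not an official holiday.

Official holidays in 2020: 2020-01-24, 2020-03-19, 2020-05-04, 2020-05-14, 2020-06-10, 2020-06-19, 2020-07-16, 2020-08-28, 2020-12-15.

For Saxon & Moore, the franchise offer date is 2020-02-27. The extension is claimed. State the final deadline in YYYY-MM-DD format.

Adding 21 calendar days to 2020-02-27 gives 2020-03-19.
2020-03-19 is a listed holiday, so it moves to the next business day, 2020-03-20 (Friday).
Add the 7 calendar-day extension to 2020-03-20: 2020-03-27.
2020-03-27 falls on a Friday, which is a business day, so no adjustment is needed.
So the filing is due 2020-03-27.

2020-03-27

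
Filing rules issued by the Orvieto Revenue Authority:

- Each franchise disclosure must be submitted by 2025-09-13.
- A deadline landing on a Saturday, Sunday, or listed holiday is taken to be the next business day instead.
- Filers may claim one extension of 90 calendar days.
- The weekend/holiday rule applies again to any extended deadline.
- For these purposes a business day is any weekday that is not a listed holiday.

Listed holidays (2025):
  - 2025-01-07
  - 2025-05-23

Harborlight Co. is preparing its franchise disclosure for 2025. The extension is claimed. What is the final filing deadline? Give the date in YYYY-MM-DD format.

Start from the fixed due date, 2025-09-13.
Because 2025-09-13 is a Saturday, the deadline becomes 2025-09-15 (Monday).
With the 90-day extension, 2025-09-15 becomes 2025-12-14.
2025-12-14 falls on a Sunday. Rolling to the next business day gives 2025-12-15, a Monday.
Deadline: 2025-12-15.

2025-12-15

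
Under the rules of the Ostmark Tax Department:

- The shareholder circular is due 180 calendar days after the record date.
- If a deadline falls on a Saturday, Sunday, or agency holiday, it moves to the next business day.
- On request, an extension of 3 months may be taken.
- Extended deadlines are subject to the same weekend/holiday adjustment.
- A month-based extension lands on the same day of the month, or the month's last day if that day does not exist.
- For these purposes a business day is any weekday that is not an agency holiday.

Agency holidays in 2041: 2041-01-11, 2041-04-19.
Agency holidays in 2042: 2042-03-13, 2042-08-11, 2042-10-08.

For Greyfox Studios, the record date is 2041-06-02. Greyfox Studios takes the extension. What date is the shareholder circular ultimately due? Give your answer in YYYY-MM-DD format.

From 2041-06-02, 180 calendar days later is 2041-11-29.
2041-11-29 is a Friday and not a listed holiday, so it stands.
Applying the 3 months extension: 3 months after 2041-11-29 is 2042-02-28 (day 29 does not exist in February, so the month's last day is used).
2042-02-28 is a Friday and not a listed holiday, so it stands.
The final due date is 2042-02-28.

2042-02-28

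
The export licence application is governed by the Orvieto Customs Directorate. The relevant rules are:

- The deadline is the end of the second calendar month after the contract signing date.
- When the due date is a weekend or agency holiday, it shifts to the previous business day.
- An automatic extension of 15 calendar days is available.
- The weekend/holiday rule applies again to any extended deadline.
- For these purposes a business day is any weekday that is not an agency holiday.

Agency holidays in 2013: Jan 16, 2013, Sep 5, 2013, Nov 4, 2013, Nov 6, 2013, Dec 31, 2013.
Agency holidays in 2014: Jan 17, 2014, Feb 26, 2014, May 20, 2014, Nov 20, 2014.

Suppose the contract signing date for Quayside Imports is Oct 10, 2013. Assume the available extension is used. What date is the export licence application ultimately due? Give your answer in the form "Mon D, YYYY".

2 months after Oct 10, 2013 falls in December 2013; the last day of that month is Dec 31, 2013.
Dec 31, 2013 falls on a listed holiday. Rolling to the preceding business day gives Dec 30, 2013, a Monday.
The 15-calendar-day extension moves the deadline from Dec 30, 2013 to Jan 14, 2014.
Jan 14, 2014 is a Tuesday and not a listed holiday, so it stands.
Final deadline: Jan 14, 2014.

Jan 14, 2014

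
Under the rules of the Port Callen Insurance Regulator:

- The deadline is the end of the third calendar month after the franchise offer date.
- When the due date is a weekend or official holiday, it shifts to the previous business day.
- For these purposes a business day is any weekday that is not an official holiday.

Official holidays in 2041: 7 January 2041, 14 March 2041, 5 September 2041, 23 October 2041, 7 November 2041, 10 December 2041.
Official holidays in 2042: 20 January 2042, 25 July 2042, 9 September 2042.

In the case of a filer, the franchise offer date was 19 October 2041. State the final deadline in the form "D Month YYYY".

3 months after 19 October 2041 is January 2042; that month ends on 31 January 2042.
31 January 2042 falls on a Friday, which is a business day, so no adjustment is needed.
The final due date is 31 January 2042.

31 January 2042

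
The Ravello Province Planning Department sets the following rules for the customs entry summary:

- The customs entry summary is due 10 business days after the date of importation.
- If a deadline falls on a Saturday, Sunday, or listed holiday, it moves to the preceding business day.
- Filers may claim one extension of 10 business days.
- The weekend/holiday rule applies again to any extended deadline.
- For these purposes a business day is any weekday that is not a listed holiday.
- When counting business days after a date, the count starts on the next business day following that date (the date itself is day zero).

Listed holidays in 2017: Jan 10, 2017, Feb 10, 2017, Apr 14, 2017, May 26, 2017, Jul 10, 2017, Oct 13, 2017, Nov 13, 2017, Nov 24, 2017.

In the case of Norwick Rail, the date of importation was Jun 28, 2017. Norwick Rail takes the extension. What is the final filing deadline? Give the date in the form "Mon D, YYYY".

Starting the day after Jun 28, 2017 and counting 10 business days lands on Jul 13, 2017.
Jul 13, 2017 is a Thursday and not a listed holiday, so it stands.
Counting 10 further business days from Jul 13, 2017 reaches Jul 27, 2017.
Jul 27, 2017 is a Thursday and not a listed holiday, so it stands.
So the filing is due Jul 27, 2017.

Jul 27, 2017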